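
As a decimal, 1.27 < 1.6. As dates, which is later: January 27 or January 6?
January 27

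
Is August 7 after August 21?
No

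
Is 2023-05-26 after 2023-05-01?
Yes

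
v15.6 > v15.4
True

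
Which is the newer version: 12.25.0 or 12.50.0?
12.50.0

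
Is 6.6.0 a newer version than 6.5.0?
Yes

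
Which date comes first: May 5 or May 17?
May 5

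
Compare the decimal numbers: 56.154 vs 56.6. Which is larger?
56.6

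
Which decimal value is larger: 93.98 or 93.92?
93.98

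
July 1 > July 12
False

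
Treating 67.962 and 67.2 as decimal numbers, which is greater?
67.962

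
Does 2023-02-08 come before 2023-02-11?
Yes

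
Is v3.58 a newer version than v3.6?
Yes. Version numbers are compared segment by segment as integers, not as decimals: minor version 58 > 6, so v3.58 > v3.6 (even though the decimal 3.58 < 3.6).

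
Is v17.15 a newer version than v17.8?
Yes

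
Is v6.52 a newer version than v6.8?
Yes. Version numbers are compared segment by segment as integers, not as decimals: minor version 52 > 8, so v6.52 > v6.8 (even though the decimal 6.52 < 6.8).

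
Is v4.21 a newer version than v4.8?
Yes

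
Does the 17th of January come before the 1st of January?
No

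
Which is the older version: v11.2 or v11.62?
v11.2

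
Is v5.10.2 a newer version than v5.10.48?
No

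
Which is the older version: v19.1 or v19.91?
v19.1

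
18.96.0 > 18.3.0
True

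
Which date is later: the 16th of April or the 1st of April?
the 16th of April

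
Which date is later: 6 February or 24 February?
24 February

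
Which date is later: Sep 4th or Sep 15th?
Sep 15th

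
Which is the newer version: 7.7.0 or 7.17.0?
7.17.0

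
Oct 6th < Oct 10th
True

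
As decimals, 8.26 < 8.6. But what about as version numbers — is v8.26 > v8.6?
True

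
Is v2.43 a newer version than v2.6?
Yes. Version numbers are compared segment by segment as integers, not as decimals: minor version 43 > 6, so v2.43 > v2.6 (even though the decimal 2.43 < 2.6).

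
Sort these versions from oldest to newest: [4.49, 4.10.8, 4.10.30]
[4.10.8, 4.10.30, 4.49]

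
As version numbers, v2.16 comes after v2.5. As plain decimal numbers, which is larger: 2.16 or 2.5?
2.5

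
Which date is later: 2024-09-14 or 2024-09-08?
2024-09-14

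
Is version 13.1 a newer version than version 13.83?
No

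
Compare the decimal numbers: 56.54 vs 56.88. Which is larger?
56.88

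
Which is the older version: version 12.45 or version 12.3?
version 12.3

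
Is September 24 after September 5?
Yes. Day 24 comes after day 5 in September — this is a date comparison, not a decimal one (the decimal 9.24 would be smaller than 9.5).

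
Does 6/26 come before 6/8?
No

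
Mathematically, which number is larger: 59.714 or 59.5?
59.714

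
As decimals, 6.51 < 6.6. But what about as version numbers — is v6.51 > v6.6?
True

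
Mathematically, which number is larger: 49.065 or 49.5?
49.5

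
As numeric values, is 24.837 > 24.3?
True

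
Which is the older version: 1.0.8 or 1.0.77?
1.0.8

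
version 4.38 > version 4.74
False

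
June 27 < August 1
True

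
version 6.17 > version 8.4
False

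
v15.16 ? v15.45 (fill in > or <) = <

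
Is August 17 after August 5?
Yes. Day 17 comes after day 5 in August — this is a date comparison, not a decimal one (the decimal 8.17 would be smaller than 8.5).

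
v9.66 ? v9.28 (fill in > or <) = >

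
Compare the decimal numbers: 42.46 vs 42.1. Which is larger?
42.46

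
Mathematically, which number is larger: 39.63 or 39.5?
39.63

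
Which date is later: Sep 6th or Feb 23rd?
Sep 6th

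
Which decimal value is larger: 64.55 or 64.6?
64.6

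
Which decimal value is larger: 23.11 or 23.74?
23.74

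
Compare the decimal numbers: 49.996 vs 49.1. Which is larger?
49.996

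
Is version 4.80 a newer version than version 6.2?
No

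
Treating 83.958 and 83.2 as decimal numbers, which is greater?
83.958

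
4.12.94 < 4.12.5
False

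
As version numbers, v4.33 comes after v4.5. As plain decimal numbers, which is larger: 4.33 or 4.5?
4.5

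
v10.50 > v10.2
True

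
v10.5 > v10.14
False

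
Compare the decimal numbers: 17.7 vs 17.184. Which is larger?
17.7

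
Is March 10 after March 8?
Yes. Day 10 comes after day 8 in March — this is a date comparison, not a decimal one (the decimal 3.10 would be smaller than 3.8).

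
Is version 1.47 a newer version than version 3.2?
No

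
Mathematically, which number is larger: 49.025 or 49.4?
49.4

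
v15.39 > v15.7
True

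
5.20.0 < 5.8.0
False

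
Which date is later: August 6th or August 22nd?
August 22nd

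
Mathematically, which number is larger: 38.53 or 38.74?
38.74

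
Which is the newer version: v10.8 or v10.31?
v10.31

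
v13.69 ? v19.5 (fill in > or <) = <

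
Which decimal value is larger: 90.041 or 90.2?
90.2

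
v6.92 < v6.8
False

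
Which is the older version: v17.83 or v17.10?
v17.10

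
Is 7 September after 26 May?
Yes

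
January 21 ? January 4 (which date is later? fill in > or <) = >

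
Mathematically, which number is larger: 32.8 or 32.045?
32.8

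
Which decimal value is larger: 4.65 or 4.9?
4.9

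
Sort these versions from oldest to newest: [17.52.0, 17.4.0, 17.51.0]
[17.4.0, 17.51.0, 17.52.0]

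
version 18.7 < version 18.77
True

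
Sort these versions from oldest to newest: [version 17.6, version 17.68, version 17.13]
[version 17.6, version 17.13, version 17.68]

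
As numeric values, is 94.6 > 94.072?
True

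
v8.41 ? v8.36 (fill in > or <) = >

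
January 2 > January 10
False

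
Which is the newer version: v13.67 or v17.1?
v17.1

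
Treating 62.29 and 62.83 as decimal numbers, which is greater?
62.83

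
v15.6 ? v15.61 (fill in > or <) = <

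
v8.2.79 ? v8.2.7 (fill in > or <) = >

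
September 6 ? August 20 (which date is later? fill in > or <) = >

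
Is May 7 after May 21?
No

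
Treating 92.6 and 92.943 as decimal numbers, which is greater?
92.943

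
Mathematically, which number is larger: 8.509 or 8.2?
8.509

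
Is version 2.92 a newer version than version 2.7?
Yes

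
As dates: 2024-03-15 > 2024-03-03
True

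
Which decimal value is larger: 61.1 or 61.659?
61.659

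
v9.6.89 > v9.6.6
True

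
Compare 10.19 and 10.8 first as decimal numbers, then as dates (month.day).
As decimals: 10.19 < 10.8. As dates: 10/19 is later than 10/8 (day 19 > day 8).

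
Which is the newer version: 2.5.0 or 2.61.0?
2.61.0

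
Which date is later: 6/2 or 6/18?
6/18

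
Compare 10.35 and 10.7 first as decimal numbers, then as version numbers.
As decimals: 10.35 < 10.7. As versions: v10.35 > v10.7 (minor version 35 > 7).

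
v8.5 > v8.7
False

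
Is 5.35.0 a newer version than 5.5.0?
Yes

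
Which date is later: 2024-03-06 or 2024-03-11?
2024-03-11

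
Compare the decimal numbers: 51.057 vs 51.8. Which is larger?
51.8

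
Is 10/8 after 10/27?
No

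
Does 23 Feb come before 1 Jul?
Yes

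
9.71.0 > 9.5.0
True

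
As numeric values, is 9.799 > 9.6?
True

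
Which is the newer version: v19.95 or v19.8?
v19.95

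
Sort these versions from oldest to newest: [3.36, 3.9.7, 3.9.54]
[3.9.7, 3.9.54, 3.36]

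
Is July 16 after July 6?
Yes. Day 16 comes after day 6 in July — this is a date comparison, not a decimal one (the decimal 7.16 would be smaller than 7.6).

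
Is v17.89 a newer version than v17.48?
Yes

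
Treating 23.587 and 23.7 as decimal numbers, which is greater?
23.7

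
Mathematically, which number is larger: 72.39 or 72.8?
72.8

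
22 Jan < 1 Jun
True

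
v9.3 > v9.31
False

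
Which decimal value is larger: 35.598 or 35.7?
35.7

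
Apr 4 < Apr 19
True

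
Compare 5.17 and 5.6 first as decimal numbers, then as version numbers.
As decimals: 5.17 < 5.6. As versions: v5.17 > v5.6 (minor version 17 > 6).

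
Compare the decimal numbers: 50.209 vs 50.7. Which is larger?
50.7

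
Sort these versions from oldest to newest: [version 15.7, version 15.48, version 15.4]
[version 15.4, version 15.7, version 15.48]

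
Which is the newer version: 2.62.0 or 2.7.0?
2.62.0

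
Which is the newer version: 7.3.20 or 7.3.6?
7.3.20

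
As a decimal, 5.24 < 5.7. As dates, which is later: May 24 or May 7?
May 24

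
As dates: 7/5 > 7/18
False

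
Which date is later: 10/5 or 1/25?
10/5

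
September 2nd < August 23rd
False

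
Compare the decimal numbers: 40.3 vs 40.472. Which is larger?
40.472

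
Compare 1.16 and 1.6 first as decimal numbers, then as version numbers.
As decimals: 1.16 < 1.6. As versions: v1.16 > v1.6 (minor version 16 > 6).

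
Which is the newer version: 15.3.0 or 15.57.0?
15.57.0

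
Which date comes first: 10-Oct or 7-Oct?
7-Oct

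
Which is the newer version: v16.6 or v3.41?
v16.6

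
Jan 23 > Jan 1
True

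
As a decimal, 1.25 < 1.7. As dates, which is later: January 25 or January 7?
January 25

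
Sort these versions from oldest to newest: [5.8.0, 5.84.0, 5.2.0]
[5.2.0, 5.8.0, 5.84.0]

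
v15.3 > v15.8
False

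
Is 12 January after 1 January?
Yes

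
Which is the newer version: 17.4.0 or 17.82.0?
17.82.0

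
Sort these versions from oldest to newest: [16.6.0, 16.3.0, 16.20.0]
[16.3.0, 16.6.0, 16.20.0]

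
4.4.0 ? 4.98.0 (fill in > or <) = <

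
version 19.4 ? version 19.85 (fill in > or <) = <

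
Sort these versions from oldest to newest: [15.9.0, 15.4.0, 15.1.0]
[15.1.0, 15.4.0, 15.9.0]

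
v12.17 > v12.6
True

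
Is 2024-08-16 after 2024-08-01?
Yes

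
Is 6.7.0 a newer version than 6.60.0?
No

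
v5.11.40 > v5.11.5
True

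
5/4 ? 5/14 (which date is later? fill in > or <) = <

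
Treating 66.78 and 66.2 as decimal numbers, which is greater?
66.78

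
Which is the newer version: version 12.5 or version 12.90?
version 12.90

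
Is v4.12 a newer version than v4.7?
Yes. Version numbers are compared segment by segment as integers, not as decimals: minor version 12 > 7, so v4.12 > v4.7 (even though the decimal 4.12 < 4.7).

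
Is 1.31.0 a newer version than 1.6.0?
Yes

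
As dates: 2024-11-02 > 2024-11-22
False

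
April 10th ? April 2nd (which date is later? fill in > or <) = >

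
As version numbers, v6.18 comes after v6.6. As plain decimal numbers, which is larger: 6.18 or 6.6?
6.6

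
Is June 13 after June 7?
Yes. Day 13 comes after day 7 in June — this is a date comparison, not a decimal one (the decimal 6.13 would be smaller than 6.7).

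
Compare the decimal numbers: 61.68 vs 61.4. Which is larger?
61.68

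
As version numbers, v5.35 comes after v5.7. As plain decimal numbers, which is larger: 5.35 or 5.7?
5.7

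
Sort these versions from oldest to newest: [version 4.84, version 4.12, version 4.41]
[version 4.12, version 4.41, version 4.84]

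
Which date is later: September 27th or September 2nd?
September 27th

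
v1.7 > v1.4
True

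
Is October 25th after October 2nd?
Yes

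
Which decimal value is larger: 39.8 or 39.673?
39.8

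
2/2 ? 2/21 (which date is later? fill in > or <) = <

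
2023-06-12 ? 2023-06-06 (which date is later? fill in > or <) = >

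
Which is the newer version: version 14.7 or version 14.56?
version 14.56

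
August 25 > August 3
True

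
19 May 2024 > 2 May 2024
True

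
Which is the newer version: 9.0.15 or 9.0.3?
9.0.15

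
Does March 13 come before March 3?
No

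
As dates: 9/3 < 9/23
True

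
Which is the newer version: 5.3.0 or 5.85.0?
5.85.0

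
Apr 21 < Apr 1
False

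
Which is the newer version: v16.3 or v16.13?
v16.13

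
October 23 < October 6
False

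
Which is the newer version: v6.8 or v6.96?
v6.96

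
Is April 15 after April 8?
Yes. Day 15 comes after day 8 in April — this is a date comparison, not a decimal one (the decimal 4.15 would be smaller than 4.8).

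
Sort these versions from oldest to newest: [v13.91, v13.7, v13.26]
[v13.7, v13.26, v13.91]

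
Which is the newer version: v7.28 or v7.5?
v7.28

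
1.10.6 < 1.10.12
True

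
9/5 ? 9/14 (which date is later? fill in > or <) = <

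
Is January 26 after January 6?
Yes. Day 26 comes after day 6 in January — this is a date comparison, not a decimal one (the decimal 1.26 would be smaller than 1.6).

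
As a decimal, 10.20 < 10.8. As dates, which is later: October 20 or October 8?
October 20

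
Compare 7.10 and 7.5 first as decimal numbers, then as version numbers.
As decimals: 7.10 < 7.5. As versions: v7.10 > v7.5 (minor version 10 > 5).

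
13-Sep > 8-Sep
True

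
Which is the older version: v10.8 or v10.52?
v10.8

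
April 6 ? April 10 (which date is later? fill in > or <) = <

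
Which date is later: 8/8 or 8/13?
8/13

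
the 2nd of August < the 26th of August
True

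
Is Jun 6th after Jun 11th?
No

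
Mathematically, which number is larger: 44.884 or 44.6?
44.884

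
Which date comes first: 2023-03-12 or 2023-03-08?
2023-03-08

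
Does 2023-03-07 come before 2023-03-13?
Yes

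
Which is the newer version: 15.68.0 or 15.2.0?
15.68.0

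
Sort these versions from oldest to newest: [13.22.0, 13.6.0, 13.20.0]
[13.6.0, 13.20.0, 13.22.0]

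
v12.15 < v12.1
False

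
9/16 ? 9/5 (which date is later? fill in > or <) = >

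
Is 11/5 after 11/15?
No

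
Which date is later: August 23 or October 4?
October 4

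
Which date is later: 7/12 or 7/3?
7/12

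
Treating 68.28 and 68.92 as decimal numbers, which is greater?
68.92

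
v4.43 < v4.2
False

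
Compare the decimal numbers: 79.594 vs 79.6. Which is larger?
79.6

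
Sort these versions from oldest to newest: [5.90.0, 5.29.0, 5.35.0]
[5.29.0, 5.35.0, 5.90.0]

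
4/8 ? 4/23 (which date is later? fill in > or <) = <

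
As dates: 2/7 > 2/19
False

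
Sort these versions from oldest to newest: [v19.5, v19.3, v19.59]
[v19.3, v19.5, v19.59]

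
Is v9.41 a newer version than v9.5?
Yes. Version numbers are compared segment by segment as integers, not as decimals: minor version 41 > 5, so v9.41 > v9.5 (even though the decimal 9.41 < 9.5).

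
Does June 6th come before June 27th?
Yes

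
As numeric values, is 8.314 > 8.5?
False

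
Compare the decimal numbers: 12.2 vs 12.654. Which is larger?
12.654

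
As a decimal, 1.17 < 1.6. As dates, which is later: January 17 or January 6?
January 17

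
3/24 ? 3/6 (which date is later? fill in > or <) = >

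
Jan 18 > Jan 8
True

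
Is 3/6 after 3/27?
No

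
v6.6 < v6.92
True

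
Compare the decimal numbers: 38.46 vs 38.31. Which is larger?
38.46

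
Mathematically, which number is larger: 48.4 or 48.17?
48.4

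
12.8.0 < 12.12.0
True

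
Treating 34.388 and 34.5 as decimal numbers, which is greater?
34.5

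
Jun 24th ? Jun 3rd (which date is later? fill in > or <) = >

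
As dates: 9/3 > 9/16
False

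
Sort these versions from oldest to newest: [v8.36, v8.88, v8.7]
[v8.7, v8.36, v8.88]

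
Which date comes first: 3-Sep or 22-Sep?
3-Sep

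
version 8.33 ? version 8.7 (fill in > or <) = >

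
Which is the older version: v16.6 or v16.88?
v16.6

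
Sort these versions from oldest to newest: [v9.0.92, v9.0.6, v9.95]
[v9.0.6, v9.0.92, v9.95]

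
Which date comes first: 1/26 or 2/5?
1/26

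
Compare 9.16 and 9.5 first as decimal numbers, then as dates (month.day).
As decimals: 9.16 < 9.5. As dates: 9/16 is later than 9/5 (day 16 > day 5).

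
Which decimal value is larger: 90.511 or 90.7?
90.7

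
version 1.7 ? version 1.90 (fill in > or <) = <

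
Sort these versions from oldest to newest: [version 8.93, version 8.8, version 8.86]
[version 8.8, version 8.86, version 8.93]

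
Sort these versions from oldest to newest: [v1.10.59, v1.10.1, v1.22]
[v1.10.1, v1.10.59, v1.22]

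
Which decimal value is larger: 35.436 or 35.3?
35.436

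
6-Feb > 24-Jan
True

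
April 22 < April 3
False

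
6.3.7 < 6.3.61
True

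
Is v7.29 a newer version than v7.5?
Yes. Version numbers are compared segment by segment as integers, not as decimals: minor version 29 > 5, so v7.29 > v7.5 (even though the decimal 7.29 < 7.5).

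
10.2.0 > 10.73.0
False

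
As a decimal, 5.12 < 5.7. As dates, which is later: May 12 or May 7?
May 12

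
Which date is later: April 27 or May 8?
May 8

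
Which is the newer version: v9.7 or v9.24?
v9.24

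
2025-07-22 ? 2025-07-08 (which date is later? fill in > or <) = >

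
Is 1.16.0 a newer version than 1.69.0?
No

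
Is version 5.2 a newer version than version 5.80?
No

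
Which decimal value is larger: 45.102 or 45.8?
45.8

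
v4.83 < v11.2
True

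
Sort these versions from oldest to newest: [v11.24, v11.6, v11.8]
[v11.6, v11.8, v11.24]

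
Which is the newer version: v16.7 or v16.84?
v16.84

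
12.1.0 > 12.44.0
False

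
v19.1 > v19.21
False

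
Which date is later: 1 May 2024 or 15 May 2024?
15 May 2024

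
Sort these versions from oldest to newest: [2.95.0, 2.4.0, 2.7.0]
[2.4.0, 2.7.0, 2.95.0]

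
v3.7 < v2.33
False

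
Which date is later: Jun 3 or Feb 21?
Jun 3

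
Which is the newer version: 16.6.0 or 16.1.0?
16.6.0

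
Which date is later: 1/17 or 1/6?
1/17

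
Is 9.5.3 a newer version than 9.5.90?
No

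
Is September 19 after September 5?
Yes. Day 19 comes after day 5 in September — this is a date comparison, not a decimal one (the decimal 9.19 would be smaller than 9.5).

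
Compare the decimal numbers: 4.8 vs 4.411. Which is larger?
4.8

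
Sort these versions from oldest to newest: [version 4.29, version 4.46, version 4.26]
[version 4.26, version 4.29, version 4.46]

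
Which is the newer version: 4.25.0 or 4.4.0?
4.25.0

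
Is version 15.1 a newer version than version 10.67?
Yes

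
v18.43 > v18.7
True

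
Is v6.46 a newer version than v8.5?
No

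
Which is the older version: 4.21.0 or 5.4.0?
4.21.0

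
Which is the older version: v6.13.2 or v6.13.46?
v6.13.2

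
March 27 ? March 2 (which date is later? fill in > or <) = >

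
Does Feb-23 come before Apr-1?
Yes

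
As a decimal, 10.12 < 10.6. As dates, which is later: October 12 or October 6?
October 12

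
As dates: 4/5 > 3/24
True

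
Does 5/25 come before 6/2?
Yes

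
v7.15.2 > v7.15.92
False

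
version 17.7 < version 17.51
True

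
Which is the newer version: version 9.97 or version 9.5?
version 9.97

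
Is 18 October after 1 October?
Yes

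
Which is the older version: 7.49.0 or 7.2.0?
7.2.0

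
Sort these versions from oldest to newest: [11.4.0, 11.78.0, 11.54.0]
[11.4.0, 11.54.0, 11.78.0]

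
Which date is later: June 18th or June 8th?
June 18th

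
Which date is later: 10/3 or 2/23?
10/3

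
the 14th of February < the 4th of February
False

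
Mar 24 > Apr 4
False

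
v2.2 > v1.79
True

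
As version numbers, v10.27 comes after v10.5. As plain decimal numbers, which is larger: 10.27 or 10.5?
10.5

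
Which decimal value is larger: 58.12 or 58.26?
58.26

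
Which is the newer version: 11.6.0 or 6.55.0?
11.6.0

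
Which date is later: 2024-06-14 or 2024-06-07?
2024-06-14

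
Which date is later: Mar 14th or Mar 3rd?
Mar 14th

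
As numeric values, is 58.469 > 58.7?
False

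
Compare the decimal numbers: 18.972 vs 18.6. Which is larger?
18.972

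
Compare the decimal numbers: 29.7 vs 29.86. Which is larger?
29.86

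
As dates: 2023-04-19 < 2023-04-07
False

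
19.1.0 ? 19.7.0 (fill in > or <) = <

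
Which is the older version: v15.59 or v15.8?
v15.8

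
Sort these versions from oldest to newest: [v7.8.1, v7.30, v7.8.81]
[v7.8.1, v7.8.81, v7.30]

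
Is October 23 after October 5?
Yes. Day 23 comes after day 5 in October — this is a date comparison, not a decimal one (the decimal 10.23 would be smaller than 10.5).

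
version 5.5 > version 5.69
False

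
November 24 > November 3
True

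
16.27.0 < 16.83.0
True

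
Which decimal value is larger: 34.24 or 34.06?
34.24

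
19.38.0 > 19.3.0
True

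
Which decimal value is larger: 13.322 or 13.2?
13.322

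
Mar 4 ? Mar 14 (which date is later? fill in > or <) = <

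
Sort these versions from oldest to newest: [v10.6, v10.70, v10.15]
[v10.6, v10.15, v10.70]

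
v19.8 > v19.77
False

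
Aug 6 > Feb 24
True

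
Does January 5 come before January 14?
Yes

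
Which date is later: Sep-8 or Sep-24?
Sep-24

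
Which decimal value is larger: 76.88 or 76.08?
76.88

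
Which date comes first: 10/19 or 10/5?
10/5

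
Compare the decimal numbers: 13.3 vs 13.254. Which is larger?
13.3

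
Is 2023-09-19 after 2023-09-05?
Yes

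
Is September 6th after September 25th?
No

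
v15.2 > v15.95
False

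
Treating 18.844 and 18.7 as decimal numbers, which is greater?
18.844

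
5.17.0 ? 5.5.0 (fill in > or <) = >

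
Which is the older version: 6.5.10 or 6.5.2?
6.5.2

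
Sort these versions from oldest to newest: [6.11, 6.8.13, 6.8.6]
[6.8.6, 6.8.13, 6.11]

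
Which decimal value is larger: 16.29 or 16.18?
16.29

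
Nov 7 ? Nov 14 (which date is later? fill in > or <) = <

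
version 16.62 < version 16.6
False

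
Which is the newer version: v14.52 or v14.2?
v14.52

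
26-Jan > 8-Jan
True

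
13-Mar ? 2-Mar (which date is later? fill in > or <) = >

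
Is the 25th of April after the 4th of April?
Yes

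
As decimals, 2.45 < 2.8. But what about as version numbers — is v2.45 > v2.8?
True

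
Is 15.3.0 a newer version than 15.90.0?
No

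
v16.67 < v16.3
False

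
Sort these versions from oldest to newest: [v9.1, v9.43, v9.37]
[v9.1, v9.37, v9.43]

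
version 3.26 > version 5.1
False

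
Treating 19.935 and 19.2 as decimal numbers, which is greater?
19.935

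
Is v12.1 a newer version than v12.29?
No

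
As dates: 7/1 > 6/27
True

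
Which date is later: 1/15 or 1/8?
1/15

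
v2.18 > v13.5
False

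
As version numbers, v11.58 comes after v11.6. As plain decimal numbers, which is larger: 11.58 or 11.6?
11.6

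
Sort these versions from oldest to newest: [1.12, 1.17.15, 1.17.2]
[1.12, 1.17.2, 1.17.15]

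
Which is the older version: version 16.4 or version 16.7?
version 16.4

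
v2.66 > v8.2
False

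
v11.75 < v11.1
False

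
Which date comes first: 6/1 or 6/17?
6/1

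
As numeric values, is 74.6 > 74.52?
True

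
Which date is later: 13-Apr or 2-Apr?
13-Apr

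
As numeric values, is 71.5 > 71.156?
True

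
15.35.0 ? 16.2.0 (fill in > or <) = <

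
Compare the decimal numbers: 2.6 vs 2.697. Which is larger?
2.697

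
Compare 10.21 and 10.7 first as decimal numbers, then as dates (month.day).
As decimals: 10.21 < 10.7. As dates: 10/21 is later than 10/7 (day 21 > day 7).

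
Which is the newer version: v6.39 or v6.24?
v6.39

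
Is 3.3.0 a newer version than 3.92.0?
No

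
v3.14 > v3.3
True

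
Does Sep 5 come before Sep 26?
Yes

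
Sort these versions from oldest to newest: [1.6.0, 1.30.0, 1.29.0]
[1.6.0, 1.29.0, 1.30.0]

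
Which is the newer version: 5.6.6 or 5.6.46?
5.6.46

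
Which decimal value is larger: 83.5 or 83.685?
83.685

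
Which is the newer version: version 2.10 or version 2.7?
version 2.10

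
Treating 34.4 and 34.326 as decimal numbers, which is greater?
34.4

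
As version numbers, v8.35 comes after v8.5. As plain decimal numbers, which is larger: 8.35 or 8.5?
8.5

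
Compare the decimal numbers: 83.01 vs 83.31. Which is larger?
83.31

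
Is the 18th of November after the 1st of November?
Yes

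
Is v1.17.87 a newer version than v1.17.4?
Yes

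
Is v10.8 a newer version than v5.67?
Yes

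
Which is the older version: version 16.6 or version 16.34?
version 16.6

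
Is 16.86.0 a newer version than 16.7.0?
Yes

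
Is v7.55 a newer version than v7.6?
Yes. Version numbers are compared segment by segment as integers, not as decimals: minor version 55 > 6, so v7.55 > v7.6 (even though the decimal 7.55 < 7.6).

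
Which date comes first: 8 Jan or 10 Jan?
8 Jan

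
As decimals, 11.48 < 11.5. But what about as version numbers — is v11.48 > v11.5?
True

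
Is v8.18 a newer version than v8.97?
No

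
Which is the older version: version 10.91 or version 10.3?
version 10.3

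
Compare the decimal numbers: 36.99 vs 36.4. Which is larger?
36.99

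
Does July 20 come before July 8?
No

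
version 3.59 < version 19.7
True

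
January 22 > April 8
False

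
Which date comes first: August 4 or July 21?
July 21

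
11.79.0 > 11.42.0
True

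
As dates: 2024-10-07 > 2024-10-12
False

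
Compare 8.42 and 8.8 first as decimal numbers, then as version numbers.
As decimals: 8.42 < 8.8. As versions: v8.42 > v8.8 (minor version 42 > 8).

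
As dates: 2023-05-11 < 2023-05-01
False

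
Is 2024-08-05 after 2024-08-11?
No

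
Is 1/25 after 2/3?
No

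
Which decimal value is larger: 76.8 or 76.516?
76.8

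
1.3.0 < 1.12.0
True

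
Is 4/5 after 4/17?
No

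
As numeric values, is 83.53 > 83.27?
True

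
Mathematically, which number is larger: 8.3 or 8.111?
8.3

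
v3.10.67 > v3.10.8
True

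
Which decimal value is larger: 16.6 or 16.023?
16.6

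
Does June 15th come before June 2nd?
No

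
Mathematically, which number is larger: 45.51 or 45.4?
45.51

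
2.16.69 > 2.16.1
True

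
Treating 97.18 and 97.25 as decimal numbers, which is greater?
97.25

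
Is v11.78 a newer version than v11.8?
Yes. Version numbers are compared segment by segment as integers, not as decimals: minor version 78 > 8, so v11.78 > v11.8 (even though the decimal 11.78 < 11.8).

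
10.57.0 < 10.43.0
False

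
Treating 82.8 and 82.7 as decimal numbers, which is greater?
82.8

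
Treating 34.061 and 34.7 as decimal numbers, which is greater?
34.7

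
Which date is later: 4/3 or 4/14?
4/14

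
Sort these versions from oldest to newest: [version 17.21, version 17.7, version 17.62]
[version 17.7, version 17.21, version 17.62]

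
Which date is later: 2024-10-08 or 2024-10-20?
2024-10-20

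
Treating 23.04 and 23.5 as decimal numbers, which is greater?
23.5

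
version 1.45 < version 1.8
False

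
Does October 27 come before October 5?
No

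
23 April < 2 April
False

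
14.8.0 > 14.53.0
False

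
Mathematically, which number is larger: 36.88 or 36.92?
36.92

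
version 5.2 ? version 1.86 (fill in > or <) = >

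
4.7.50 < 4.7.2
False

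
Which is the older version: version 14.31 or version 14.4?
version 14.4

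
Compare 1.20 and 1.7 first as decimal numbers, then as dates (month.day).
As decimals: 1.20 < 1.7. As dates: 1/20 is later than 1/7 (day 20 > day 7).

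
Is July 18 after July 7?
Yes. Day 18 comes after day 7 in July — this is a date comparison, not a decimal one (the decimal 7.18 would be smaller than 7.7).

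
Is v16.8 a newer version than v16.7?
Yes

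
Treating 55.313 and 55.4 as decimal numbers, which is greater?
55.4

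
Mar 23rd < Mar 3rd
False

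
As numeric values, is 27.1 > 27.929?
False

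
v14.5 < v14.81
True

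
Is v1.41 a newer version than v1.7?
Yes. Version numbers are compared segment by segment as integers, not as decimals: minor version 41 > 7, so v1.41 > v1.7 (even though the decimal 1.41 < 1.7).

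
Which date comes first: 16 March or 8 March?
8 March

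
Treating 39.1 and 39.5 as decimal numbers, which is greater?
39.5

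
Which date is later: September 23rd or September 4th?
September 23rd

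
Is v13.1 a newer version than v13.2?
No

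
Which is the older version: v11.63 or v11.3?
v11.3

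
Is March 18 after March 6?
Yes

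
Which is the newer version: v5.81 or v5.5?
v5.81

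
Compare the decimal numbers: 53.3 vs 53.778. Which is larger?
53.778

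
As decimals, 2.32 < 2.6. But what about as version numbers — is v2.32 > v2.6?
True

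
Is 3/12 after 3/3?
Yes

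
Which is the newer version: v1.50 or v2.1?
v2.1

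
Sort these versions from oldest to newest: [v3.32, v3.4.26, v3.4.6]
[v3.4.6, v3.4.26, v3.32]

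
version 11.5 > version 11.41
False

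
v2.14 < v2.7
False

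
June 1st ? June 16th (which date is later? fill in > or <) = <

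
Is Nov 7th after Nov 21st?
No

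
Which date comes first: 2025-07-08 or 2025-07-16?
2025-07-08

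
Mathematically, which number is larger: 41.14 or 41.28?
41.28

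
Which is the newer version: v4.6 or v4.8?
v4.8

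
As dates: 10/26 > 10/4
True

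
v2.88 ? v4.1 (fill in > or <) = <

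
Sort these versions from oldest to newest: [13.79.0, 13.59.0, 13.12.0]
[13.12.0, 13.59.0, 13.79.0]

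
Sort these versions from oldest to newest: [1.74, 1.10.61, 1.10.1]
[1.10.1, 1.10.61, 1.74]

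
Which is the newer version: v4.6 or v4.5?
v4.6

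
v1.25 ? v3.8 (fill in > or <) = <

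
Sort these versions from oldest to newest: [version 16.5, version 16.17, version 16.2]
[version 16.2, version 16.5, version 16.17]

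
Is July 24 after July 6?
Yes. Day 24 comes after day 6 in July — this is a date comparison, not a decimal one (the decimal 7.24 would be smaller than 7.6).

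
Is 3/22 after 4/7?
No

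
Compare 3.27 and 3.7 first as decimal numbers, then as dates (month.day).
As decimals: 3.27 < 3.7. As dates: 3/27 is later than 3/7 (day 27 > day 7).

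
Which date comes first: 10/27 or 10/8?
10/8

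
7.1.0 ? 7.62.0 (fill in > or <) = <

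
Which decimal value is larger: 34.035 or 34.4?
34.4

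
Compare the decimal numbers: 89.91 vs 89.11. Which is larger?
89.91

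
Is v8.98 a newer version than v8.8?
Yes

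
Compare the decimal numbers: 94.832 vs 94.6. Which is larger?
94.832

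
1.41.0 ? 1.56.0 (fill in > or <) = <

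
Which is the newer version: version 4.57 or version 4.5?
version 4.57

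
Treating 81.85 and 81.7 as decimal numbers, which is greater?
81.85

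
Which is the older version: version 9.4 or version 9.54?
version 9.4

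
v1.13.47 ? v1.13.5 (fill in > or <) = >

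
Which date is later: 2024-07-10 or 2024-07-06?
2024-07-10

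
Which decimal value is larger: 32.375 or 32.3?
32.375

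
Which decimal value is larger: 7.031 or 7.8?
7.8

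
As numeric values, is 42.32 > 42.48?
False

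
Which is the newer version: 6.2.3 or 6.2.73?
6.2.73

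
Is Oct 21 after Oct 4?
Yes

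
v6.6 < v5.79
False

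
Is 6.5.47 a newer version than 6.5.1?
Yes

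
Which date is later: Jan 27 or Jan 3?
Jan 27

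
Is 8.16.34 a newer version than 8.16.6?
Yes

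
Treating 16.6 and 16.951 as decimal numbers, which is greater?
16.951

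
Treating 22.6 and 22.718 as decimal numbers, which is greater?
22.718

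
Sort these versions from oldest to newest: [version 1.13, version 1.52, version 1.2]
[version 1.2, version 1.13, version 1.52]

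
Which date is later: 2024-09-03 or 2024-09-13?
2024-09-13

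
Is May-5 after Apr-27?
Yes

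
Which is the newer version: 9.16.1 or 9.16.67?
9.16.67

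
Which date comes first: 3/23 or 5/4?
3/23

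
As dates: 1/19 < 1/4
False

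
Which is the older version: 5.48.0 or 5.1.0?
5.1.0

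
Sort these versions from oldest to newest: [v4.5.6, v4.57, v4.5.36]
[v4.5.6, v4.5.36, v4.57]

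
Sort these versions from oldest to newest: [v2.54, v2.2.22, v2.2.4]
[v2.2.4, v2.2.22, v2.54]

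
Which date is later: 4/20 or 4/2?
4/20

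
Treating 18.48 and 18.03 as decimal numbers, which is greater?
18.48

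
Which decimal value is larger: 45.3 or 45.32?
45.32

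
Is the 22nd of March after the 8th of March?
Yes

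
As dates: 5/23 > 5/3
True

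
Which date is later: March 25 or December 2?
December 2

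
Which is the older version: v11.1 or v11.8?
v11.1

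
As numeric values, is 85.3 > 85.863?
False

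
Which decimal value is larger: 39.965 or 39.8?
39.965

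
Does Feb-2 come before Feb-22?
Yes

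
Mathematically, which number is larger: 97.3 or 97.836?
97.836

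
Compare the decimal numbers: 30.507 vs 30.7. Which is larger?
30.7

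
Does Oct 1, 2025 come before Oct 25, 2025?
Yes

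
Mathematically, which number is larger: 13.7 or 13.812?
13.812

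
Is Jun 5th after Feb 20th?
Yes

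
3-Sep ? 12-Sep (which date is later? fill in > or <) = <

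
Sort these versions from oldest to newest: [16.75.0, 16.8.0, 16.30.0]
[16.8.0, 16.30.0, 16.75.0]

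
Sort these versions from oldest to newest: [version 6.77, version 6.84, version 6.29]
[version 6.29, version 6.77, version 6.84]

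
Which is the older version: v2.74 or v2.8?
v2.8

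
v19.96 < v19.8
False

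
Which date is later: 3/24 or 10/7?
10/7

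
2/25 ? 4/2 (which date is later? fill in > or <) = <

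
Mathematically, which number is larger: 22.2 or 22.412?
22.412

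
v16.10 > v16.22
False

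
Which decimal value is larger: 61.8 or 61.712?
61.8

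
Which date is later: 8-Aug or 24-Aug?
24-Aug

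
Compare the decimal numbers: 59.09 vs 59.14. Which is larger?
59.14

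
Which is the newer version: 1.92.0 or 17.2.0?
17.2.0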